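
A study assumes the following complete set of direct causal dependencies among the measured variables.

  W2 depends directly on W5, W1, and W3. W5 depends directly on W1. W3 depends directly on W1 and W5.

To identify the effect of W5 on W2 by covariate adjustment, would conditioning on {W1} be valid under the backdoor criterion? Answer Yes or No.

Yes

Backdoor paths from W5 to W2 (paths whose first edge points into W5):
  P1: W5 <- W1 -> W3 -> W2
  P2: W5 <- W1 -> W2
Condition 1 (no descendant of W5 in the set): holds — descendants of W5 are {W2, W3}; none are in {W1}.
Condition 2 (every backdoor path blocked by {W1}):
  P1: blocked at fork node W1 ∈ conditioning set.
  P2: blocked at fork node W1 ∈ conditioning set.
{W1} satisfies the backdoor criterion.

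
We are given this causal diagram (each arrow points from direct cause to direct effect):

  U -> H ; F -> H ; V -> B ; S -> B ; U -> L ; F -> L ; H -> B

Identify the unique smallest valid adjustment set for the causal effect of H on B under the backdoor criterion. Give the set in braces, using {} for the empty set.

Variables eligible for adjustment (non-descendants of H, excluding H and B): {F, L, S, U, V}.
Backdoor paths from H to B:
  (none)
With no backdoor paths the empty set already satisfies the criterion, and it is trivially minimal.

{}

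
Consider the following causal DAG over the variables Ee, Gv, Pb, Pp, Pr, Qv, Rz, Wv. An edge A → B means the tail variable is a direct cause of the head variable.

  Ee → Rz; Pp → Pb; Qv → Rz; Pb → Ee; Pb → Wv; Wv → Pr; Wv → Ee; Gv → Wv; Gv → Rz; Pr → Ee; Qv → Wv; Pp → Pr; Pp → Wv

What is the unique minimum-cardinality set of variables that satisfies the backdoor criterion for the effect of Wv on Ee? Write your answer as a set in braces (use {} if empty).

{Pb, Pp}

Variables eligible for adjustment (non-descendants of Wv, excluding Wv and Ee): {Gv, Pb, Pp, Qv}.
Backdoor paths from Wv to Ee:
  P1: Wv <- Pp -> Pb -> Ee
  P2: Wv <- Pp -> Pr -> Ee
  P3: Wv <- Gv -> Rz <- Ee
  P4: Wv <- Pb <- Pp -> Pr -> Ee
  P5: Wv <- Pb -> Ee
  P6: Wv <- Qv -> Rz <- Ee
The empty set is not sufficient: P1 (Wv <- Pp -> Pb -> Ee) has no collider blocking it and no conditioned non-collider, so it is open.
Try {Pb, Pp}:
  P1: blocked at fork node Pp ∈ conditioning set.
  P2: blocked at fork node Pp ∈ conditioning set.
  P3: blocked at collider Rz (neither it nor any descendant is in the conditioning set).
  P4: blocked at chain node Pb ∈ conditioning set.
  P5: blocked at fork node Pb ∈ conditioning set.
  P6: blocked at collider Rz (neither it nor any descendant is in the conditioning set).
{Pb, Pp} contains no descendant of Wv and blocks every backdoor path.
Every element of {Pb, Pp} is needed (dropping Pb leaves P5 open; dropping Pp leaves P2 open), so no proper subset is valid.
Among all size-2 subsets of the eligible variables, only {Pb, Pp} blocks every backdoor path, so it is the unique smallest valid adjustment set.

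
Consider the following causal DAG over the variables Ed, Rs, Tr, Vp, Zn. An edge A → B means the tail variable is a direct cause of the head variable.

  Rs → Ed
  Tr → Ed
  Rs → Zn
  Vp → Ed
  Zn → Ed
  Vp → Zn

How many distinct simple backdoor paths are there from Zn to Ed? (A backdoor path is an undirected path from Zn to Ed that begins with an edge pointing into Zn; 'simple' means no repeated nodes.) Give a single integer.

2

A backdoor path from Zn to Ed is any simple undirected path whose first edge points into Zn (i.e. leaves Zn via a parent).
Parents of Zn: {Rs, Vp}.
Enumerating:
  P1: Zn <- Vp -> Ed
  P2: Zn <- Rs -> Ed
That exhausts the simple backdoor paths. Count: 2.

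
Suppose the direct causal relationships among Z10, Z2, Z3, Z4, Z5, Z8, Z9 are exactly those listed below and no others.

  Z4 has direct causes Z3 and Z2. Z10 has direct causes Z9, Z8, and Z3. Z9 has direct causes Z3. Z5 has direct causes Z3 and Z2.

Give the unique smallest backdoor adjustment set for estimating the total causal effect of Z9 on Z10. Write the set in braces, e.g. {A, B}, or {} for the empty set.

{Z3}

Variables eligible for adjustment (non-descendants of Z9, excluding Z9 and Z10): {Z2, Z3, Z4, Z5, Z8}.
Backdoor paths from Z9 to Z10:
  P1: Z9 <- Z3 -> Z10
The empty set is not sufficient: P1 (Z9 <- Z3 -> Z10) has no collider blocking it and no conditioned non-collider, so it is open.
Try {Z3}:
  P1: blocked at fork node Z3 ∈ conditioning set.
{Z3} contains no descendant of Z9 and blocks every backdoor path.
No other singleton works — e.g. {Z8} leaves P1 open — so {Z3} is the unique smallest valid adjustment set.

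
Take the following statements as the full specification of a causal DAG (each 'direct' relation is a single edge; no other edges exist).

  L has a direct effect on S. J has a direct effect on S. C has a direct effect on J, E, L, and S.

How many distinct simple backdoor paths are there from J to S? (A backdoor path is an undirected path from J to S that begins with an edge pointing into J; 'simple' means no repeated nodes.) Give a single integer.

2

A backdoor path from J to S is any simple undirected path whose first edge points into J (i.e. leaves J via a parent).
Parents of J: {C}.
Enumerating:
  P1: J <- C -> L -> S
  P2: J <- C -> S
That exhausts the simple backdoor paths. Count: 2.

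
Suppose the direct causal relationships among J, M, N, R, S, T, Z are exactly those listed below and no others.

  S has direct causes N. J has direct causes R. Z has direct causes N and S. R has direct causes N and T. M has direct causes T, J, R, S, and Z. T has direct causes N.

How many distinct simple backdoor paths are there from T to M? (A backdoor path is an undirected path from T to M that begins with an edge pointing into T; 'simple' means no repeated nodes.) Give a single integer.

6

A backdoor path from T to M is any simple undirected path whose first edge points into T (i.e. leaves T via a parent).
Parents of T: {N}.
Enumerating:
  P1: T <- N -> S -> Z -> M
  P2: T <- N -> S -> M
  P3: T <- N -> R -> J -> M
  P4: T <- N -> R -> M
  P5: T <- N -> Z <- S -> M
  P6: T <- N -> Z -> M
That exhausts the simple backdoor paths. Count: 6.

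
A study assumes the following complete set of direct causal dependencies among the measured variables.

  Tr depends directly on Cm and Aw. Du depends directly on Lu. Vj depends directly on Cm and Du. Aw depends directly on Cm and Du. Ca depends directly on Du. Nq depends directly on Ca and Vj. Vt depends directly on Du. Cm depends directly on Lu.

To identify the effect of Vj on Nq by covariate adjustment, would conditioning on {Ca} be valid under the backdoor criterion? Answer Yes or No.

Yes

Backdoor paths from Vj to Nq (paths whose first edge points into Vj):
  P1: Vj <- Cm <- Lu -> Du -> Ca -> Nq
  P2: Vj <- Cm -> Aw <- Du -> Ca -> Nq
  P3: Vj <- Cm -> Tr <- Aw <- Du -> Ca -> Nq
  P4: Vj <- Du -> Ca -> Nq
Condition 1 (no descendant of Vj in the set): holds — descendants of Vj are {Nq}; none are in {Ca}.
Condition 2 (every backdoor path blocked by {Ca}):
  P1: blocked at chain node Ca ∈ conditioning set.
  P2: blocked at collider Aw (neither it nor any descendant is in the conditioning set).
  P3: blocked at collider Tr (neither it nor any descendant is in the conditioning set).
  P4: blocked at chain node Ca ∈ conditioning set.
{Ca} satisfies the backdoor criterion.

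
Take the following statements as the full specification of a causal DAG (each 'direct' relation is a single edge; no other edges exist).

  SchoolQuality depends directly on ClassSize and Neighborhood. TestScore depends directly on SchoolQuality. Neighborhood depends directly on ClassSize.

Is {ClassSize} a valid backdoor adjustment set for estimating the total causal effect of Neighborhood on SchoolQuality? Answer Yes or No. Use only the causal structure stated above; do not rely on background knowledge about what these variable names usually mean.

Backdoor paths from Neighborhood to SchoolQuality (paths whose first edge points into Neighborhood):
  P1: Neighborhood <- ClassSize -> SchoolQuality
Condition 1 (no descendant of Neighborhood in the set): holds — descendants of Neighborhood are {SchoolQuality, TestScore}; none are in {ClassSize}.
Condition 2 (every backdoor path blocked by {ClassSize}):
  P1: blocked at fork node ClassSize ∈ conditioning set.
{ClassSize} satisfies the backdoor criterion.

Yes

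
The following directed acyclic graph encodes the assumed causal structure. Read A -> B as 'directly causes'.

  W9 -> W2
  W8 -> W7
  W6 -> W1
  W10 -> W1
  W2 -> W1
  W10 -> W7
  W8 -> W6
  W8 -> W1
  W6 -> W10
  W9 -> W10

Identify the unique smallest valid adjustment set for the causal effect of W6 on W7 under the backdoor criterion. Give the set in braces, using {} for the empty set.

Variables eligible for adjustment (non-descendants of W6, excluding W6 and W7): {W2, W8, W9}.
Backdoor paths from W6 to W7:
  P1: W6 <- W8 -> W7
  P2: W6 <- W8 -> W1 <- W10 -> W7
  P3: W6 <- W8 -> W1 <- W2 <- W9 -> W10 -> W7
The empty set is not sufficient: P1 (W6 <- W8 -> W7) has no collider blocking it and no conditioned non-collider, so it is open.
Try {W8}:
  P1: blocked at fork node W8 ∈ conditioning set.
  P2: blocked at fork node W8 ∈ conditioning set.
  P3: blocked at fork node W8 ∈ conditioning set.
{W8} contains no descendant of W6 and blocks every backdoor path.
No other singleton works — e.g. {W9} leaves P1 open — so {W8} is the unique smallest valid adjustment set.

{W8}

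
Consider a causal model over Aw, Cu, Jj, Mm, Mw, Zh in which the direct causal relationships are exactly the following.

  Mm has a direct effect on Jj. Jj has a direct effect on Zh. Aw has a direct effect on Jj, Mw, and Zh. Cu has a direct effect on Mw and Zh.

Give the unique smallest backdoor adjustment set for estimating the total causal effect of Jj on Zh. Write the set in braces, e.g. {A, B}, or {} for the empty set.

{Aw}

Variables eligible for adjustment (non-descendants of Jj, excluding Jj and Zh): {Aw, Cu, Mm, Mw}.
Backdoor paths from Jj to Zh:
  P1: Jj <- Aw -> Mw <- Cu -> Zh
  P2: Jj <- Aw -> Zh
The empty set is not sufficient: P2 (Jj <- Aw -> Zh) has no collider blocking it and no conditioned non-collider, so it is open.
Try {Aw}:
  P1: blocked at fork node Aw ∈ conditioning set.
  P2: blocked at fork node Aw ∈ conditioning set.
{Aw} contains no descendant of Jj and blocks every backdoor path.
No other singleton works — e.g. {Cu} leaves P2 open — so {Aw} is the unique smallest valid adjustment set.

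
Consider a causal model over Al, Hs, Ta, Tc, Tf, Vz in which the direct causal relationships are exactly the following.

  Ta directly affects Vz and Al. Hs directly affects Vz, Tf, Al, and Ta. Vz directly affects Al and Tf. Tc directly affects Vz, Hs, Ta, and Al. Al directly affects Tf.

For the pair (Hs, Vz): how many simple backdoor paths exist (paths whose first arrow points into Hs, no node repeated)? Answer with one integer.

A backdoor path from Hs to Vz is any simple undirected path whose first edge points into Hs (i.e. leaves Hs via a parent).
Parents of Hs: {Tc}.
Enumerating:
  P1: Hs <- Tc -> Ta -> Vz
  P2: Hs <- Tc -> Ta -> Al <- Vz
  P3: Hs <- Tc -> Ta -> Al -> Tf <- Vz
  P4: Hs <- Tc -> Vz
  P5: Hs <- Tc -> Al <- Ta -> Vz
  P6: Hs <- Tc -> Al <- Vz
  P7: Hs <- Tc -> Al -> Tf <- Vz
That exhausts the simple backdoor paths. Count: 7.

7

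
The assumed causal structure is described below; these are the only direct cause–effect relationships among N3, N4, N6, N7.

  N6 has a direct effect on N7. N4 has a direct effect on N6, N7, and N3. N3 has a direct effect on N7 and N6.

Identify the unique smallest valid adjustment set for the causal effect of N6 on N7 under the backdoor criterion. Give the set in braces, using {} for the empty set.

Variables eligible for adjustment (non-descendants of N6, excluding N6 and N7): {N3, N4}.
Backdoor paths from N6 to N7:
  P1: N6 <- N4 -> N3 -> N7
  P2: N6 <- N4 -> N7
  P3: N6 <- N3 <- N4 -> N7
  P4: N6 <- N3 -> N7
The empty set is not sufficient: P1 (N6 <- N4 -> N3 -> N7) has no collider blocking it and no conditioned non-collider, so it is open.
Try {N3, N4}:
  P1: blocked at fork node N4 ∈ conditioning set.
  P2: blocked at fork node N4 ∈ conditioning set.
  P3: blocked at chain node N3 ∈ conditioning set.
  P4: blocked at fork node N3 ∈ conditioning set.
{N3, N4} contains no descendant of N6 and blocks every backdoor path.
Every element of {N3, N4} is needed (dropping N3 leaves P4 open; dropping N4 leaves P2 open), so no proper subset is valid.
Among all size-2 subsets of the eligible variables, only {N3, N4} blocks every backdoor path, so it is the unique smallest valid adjustment set.

{N3, N4}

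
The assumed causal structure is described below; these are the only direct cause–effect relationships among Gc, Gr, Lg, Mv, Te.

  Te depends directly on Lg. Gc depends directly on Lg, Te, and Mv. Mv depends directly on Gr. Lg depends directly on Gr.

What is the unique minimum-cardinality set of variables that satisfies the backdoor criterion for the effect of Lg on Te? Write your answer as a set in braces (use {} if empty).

{}

Variables eligible for adjustment (non-descendants of Lg, excluding Lg and Te): {Gr, Mv}.
Backdoor paths from Lg to Te:
  P1: Lg <- Gr -> Mv -> Gc <- Te
Each backdoor path contains an unconditioned collider, so every path is already blocked with the empty conditioning set:
  P1: blocked at collider Gc (neither it nor any descendant is in the conditioning set).
The empty set is therefore the unique smallest valid set.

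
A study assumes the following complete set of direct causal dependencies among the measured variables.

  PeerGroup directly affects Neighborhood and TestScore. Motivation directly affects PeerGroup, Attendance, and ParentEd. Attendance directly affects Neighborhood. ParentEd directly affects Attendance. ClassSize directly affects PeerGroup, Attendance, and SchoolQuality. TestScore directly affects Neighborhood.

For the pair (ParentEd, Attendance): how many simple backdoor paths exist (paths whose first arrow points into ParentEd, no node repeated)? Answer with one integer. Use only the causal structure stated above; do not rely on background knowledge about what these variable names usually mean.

4

A backdoor path from ParentEd to Attendance is any simple undirected path whose first edge points into ParentEd (i.e. leaves ParentEd via a parent).
Parents of ParentEd: {Motivation}.
Enumerating:
  P1: ParentEd <- Motivation -> PeerGroup <- ClassSize -> Attendance
  P2: ParentEd <- Motivation -> PeerGroup -> TestScore -> Neighborhood <- Attendance
  P3: ParentEd <- Motivation -> PeerGroup -> Neighborhood <- Attendance
  P4: ParentEd <- Motivation -> Attendance
That exhausts the simple backdoor paths. Count: 4.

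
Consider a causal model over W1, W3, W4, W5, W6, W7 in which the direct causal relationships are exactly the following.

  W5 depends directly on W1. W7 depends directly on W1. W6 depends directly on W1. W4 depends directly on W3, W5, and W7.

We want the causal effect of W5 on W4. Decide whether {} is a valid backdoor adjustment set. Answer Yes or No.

No

Backdoor paths from W5 to W4 (paths whose first edge points into W5):
  P1: W5 <- W1 -> W7 -> W4
Condition 1 (no descendant of W5 in the set): holds — descendants of W5 are {W4}; none are in {}.
Condition 2 (every backdoor path blocked by {}):
  P1: open — no interior node is in the conditioning set.
{} does not satisfy the backdoor criterion.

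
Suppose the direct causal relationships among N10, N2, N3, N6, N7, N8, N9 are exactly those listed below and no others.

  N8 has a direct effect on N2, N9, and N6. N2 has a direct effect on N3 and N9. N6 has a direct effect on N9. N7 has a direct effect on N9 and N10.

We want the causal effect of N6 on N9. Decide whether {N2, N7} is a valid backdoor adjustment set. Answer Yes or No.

Backdoor paths from N6 to N9 (paths whose first edge points into N6):
  P1: N6 <- N8 -> N2 -> N9
  P2: N6 <- N8 -> N9
Condition 1 (no descendant of N6 in the set): holds — descendants of N6 are {N9}; none are in {N2, N7}.
Condition 2 (every backdoor path blocked by {N2, N7}):
  P1: blocked at chain node N2 ∈ conditioning set.
  P2: open — no interior node is in the conditioning set.
{N2, N7} does not satisfy the backdoor criterion.

No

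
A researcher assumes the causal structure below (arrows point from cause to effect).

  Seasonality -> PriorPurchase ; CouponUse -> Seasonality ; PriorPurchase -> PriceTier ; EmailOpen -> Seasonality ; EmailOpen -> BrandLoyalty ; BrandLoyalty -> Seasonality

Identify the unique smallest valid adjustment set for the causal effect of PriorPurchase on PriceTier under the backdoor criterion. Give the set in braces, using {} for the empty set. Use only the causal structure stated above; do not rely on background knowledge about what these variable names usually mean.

Variables eligible for adjustment (non-descendants of PriorPurchase, excluding PriorPurchase and PriceTier): {BrandLoyalty, CouponUse, EmailOpen, Seasonality}.
Backdoor paths from PriorPurchase to PriceTier:
  (none)
With no backdoor paths the empty set already satisfies the criterion, and it is trivially minimal.

{}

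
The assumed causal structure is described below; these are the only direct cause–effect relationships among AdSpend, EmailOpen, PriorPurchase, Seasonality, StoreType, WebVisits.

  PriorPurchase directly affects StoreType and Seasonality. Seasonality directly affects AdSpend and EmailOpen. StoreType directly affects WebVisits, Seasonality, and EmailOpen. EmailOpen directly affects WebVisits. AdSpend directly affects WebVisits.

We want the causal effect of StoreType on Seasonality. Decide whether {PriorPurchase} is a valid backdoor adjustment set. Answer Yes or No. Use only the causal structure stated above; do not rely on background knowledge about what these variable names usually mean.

Yes

Backdoor paths from StoreType to Seasonality (paths whose first edge points into StoreType):
  P1: StoreType <- PriorPurchase -> Seasonality
Condition 1 (no descendant of StoreType in the set): holds — descendants of StoreType are {AdSpend, EmailOpen, Seasonality, WebVisits}; none are in {PriorPurchase}.
Condition 2 (every backdoor path blocked by {PriorPurchase}):
  P1: blocked at fork node PriorPurchase ∈ conditioning set.
{PriorPurchase} satisfies the backdoor criterion.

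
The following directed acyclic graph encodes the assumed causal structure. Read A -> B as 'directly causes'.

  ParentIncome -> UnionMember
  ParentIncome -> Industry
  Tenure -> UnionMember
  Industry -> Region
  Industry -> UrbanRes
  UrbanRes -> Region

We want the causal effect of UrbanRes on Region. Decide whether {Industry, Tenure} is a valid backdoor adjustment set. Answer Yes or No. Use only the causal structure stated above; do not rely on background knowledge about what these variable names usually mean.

Yes

Backdoor paths from UrbanRes to Region (paths whose first edge points into UrbanRes):
  P1: UrbanRes <- Industry -> Region
Condition 1 (no descendant of UrbanRes in the set): holds — descendants of UrbanRes are {Region}; none are in {Industry, Tenure}.
Condition 2 (every backdoor path blocked by {Industry, Tenure}):
  P1: blocked at fork node Industry ∈ conditioning set.
{Industry, Tenure} satisfies the backdoor criterion.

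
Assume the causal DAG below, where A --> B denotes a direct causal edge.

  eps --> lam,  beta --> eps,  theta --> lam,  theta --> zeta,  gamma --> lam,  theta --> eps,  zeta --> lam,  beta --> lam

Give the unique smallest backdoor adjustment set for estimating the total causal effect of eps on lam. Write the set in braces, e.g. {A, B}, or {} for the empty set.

Variables eligible for adjustment (non-descendants of eps, excluding eps and lam): {beta, gamma, theta, zeta}.
Backdoor paths from eps to lam:
  P1: eps <- theta -> zeta -> lam
  P2: eps <- theta -> lam
  P3: eps <- beta -> lam
The empty set is not sufficient: P1 (eps <- theta -> zeta -> lam) has no collider blocking it and no conditioned non-collider, so it is open.
Try {beta, theta}:
  P1: blocked at fork node theta ∈ conditioning set.
  P2: blocked at fork node theta ∈ conditioning set.
  P3: blocked at fork node beta ∈ conditioning set.
{beta, theta} contains no descendant of eps and blocks every backdoor path.
Every element of {beta, theta} is needed (dropping beta leaves P3 open; dropping theta leaves P1 open), so no proper subset is valid.
Among all size-2 subsets of the eligible variables, only {beta, theta} blocks every backdoor path, so it is the unique smallest valid adjustment set.

{beta, theta}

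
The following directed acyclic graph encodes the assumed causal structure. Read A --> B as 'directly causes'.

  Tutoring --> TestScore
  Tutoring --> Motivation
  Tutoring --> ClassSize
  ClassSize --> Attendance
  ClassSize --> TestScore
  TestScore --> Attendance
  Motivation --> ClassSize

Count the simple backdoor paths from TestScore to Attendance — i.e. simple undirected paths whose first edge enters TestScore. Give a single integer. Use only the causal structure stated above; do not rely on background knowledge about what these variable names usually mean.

A backdoor path from TestScore to Attendance is any simple undirected path whose first edge points into TestScore (i.e. leaves TestScore via a parent).
Parents of TestScore: {ClassSize, Tutoring}.
Enumerating:
  P1: TestScore <- Tutoring -> Motivation -> ClassSize -> Attendance
  P2: TestScore <- Tutoring -> ClassSize -> Attendance
  P3: TestScore <- ClassSize -> Attendance
That exhausts the simple backdoor paths. Count: 3.

3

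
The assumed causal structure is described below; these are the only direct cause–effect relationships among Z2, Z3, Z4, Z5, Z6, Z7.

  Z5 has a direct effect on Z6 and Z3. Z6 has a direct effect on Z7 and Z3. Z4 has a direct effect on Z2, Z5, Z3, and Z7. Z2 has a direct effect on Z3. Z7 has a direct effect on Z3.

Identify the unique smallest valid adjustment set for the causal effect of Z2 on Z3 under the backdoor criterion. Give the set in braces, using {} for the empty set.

{Z4}

Variables eligible for adjustment (non-descendants of Z2, excluding Z2 and Z3): {Z4, Z5, Z6, Z7}.
Backdoor paths from Z2 to Z3:
  P1: Z2 <- Z4 -> Z5 -> Z6 -> Z7 -> Z3
  P2: Z2 <- Z4 -> Z5 -> Z6 -> Z3
  P3: Z2 <- Z4 -> Z5 -> Z3
  P4: Z2 <- Z4 -> Z7 <- Z6 <- Z5 -> Z3
  P5: Z2 <- Z4 -> Z7 <- Z6 -> Z3
  P6: Z2 <- Z4 -> Z7 -> Z3
  P7: Z2 <- Z4 -> Z3
The empty set is not sufficient: P1 (Z2 <- Z4 -> Z5 -> Z6 -> Z7 -> Z3) has no collider blocking it and no conditioned non-collider, so it is open.
Try {Z4}:
  P1: blocked at fork node Z4 ∈ conditioning set.
  P2: blocked at fork node Z4 ∈ conditioning set.
  P3: blocked at fork node Z4 ∈ conditioning set.
  P4: blocked at fork node Z4 ∈ conditioning set.
  P5: blocked at fork node Z4 ∈ conditioning set.
  P6: blocked at fork node Z4 ∈ conditioning set.
  P7: blocked at fork node Z4 ∈ conditioning set.
{Z4} contains no descendant of Z2 and blocks every backdoor path.
No other singleton works — e.g. {Z5} leaves P6 open — so {Z4} is the unique smallest valid adjustment set.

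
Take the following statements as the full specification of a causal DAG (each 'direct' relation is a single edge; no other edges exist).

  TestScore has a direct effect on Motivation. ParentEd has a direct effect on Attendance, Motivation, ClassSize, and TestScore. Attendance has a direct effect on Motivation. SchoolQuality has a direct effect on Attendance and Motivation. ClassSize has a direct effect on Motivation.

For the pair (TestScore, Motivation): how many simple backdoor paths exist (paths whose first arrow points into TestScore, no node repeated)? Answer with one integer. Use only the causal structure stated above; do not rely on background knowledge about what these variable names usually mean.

A backdoor path from TestScore to Motivation is any simple undirected path whose first edge points into TestScore (i.e. leaves TestScore via a parent).
Parents of TestScore: {ParentEd}.
Enumerating:
  P1: TestScore <- ParentEd -> ClassSize -> Motivation
  P2: TestScore <- ParentEd -> Attendance <- SchoolQuality -> Motivation
  P3: TestScore <- ParentEd -> Attendance -> Motivation
  P4: TestScore <- ParentEd -> Motivation
That exhausts the simple backdoor paths. Count: 4.

4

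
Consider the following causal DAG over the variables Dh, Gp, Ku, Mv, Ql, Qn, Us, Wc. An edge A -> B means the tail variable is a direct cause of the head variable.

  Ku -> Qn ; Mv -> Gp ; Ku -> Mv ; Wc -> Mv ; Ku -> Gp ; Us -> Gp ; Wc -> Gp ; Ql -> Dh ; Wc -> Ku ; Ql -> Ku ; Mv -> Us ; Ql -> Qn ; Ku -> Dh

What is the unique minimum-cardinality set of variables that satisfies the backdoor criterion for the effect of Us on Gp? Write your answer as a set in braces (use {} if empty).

Variables eligible for adjustment (non-descendants of Us, excluding Us and Gp): {Dh, Ku, Mv, Ql, Qn, Wc}.
Backdoor paths from Us to Gp:
  P1: Us <- Mv <- Wc -> Ku -> Gp
  P2: Us <- Mv <- Wc -> Gp
  P3: Us <- Mv <- Ku <- Wc -> Gp
  P4: Us <- Mv <- Ku -> Gp
  P5: Us <- Mv -> Gp
The empty set is not sufficient: P1 (Us <- Mv <- Wc -> Ku -> Gp) has no collider blocking it and no conditioned non-collider, so it is open.
Try {Mv}:
  P1: blocked at chain node Mv ∈ conditioning set.
  P2: blocked at chain node Mv ∈ conditioning set.
  P3: blocked at chain node Mv ∈ conditioning set.
  P4: blocked at chain node Mv ∈ conditioning set.
  P5: blocked at fork node Mv ∈ conditioning set.
{Mv} contains no descendant of Us and blocks every backdoor path.
No other singleton works — e.g. {Wc} leaves P4 open — so {Mv} is the unique smallest valid adjustment set.

{Mv}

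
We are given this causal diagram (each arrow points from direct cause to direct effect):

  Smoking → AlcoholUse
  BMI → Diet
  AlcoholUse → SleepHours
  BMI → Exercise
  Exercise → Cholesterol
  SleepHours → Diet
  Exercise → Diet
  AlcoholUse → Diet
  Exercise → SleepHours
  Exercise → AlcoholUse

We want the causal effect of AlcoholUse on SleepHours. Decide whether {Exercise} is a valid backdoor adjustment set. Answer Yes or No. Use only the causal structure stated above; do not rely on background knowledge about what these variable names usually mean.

Yes

Backdoor paths from AlcoholUse to SleepHours (paths whose first edge points into AlcoholUse):
  P1: AlcoholUse <- Exercise <- BMI -> Diet <- SleepHours
  P2: AlcoholUse <- Exercise -> SleepHours
  P3: AlcoholUse <- Exercise -> Diet <- SleepHours
Condition 1 (no descendant of AlcoholUse in the set): holds — descendants of AlcoholUse are {Diet, SleepHours}; none are in {Exercise}.
Condition 2 (every backdoor path blocked by {Exercise}):
  P1: blocked at chain node Exercise ∈ conditioning set.
  P2: blocked at fork node Exercise ∈ conditioning set.
  P3: blocked at fork node Exercise ∈ conditioning set.
{Exercise} satisfies the backdoor criterion.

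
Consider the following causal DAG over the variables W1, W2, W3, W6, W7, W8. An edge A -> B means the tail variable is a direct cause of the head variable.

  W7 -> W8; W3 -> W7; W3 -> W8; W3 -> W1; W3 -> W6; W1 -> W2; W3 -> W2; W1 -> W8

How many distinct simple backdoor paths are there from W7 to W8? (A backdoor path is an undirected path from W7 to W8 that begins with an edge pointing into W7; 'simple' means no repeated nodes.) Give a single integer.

A backdoor path from W7 to W8 is any simple undirected path whose first edge points into W7 (i.e. leaves W7 via a parent).
Parents of W7: {W3}.
Enumerating:
  P1: W7 <- W3 -> W1 -> W8
  P2: W7 <- W3 -> W2 <- W1 -> W8
  P3: W7 <- W3 -> W8
That exhausts the simple backdoor paths. Count: 3.

3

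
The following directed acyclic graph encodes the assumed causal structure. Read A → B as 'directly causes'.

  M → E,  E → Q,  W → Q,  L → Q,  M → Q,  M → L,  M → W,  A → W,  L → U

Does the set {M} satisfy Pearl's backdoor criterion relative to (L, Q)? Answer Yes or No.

Backdoor paths from L to Q (paths whose first edge points into L):
  P1: L <- M -> E -> Q
  P2: L <- M -> W -> Q
  P3: L <- M -> Q
Condition 1 (no descendant of L in the set): holds — descendants of L are {Q, U}; none are in {M}.
Condition 2 (every backdoor path blocked by {M}):
  P1: blocked at fork node M ∈ conditioning set.
  P2: blocked at fork node M ∈ conditioning set.
  P3: blocked at fork node M ∈ conditioning set.
{M} satisfies the backdoor criterion.

Yes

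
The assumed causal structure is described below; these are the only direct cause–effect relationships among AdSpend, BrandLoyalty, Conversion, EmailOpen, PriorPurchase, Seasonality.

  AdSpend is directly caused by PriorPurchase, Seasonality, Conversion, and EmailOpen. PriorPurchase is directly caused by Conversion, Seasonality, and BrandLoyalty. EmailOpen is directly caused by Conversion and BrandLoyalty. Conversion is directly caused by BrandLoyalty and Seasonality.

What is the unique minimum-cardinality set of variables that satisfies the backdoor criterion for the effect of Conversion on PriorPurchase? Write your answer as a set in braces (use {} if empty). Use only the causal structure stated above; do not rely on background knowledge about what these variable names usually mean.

Variables eligible for adjustment (non-descendants of Conversion, excluding Conversion and PriorPurchase): {BrandLoyalty, Seasonality}.
Backdoor paths from Conversion to PriorPurchase:
  P1: Conversion <- BrandLoyalty -> EmailOpen -> AdSpend <- Seasonality -> PriorPurchase
  P2: Conversion <- BrandLoyalty -> EmailOpen -> AdSpend <- PriorPurchase
  P3: Conversion <- BrandLoyalty -> PriorPurchase
  P4: Conversion <- Seasonality -> PriorPurchase
  P5: Conversion <- Seasonality -> AdSpend <- EmailOpen <- BrandLoyalty -> PriorPurchase
  P6: Conversion <- Seasonality -> AdSpend <- PriorPurchase
The empty set is not sufficient: P3 (Conversion <- BrandLoyalty -> PriorPurchase) has no collider blocking it and no conditioned non-collider, so it is open.
Try {BrandLoyalty, Seasonality}:
  P1: blocked at fork node BrandLoyalty ∈ conditioning set.
  P2: blocked at fork node BrandLoyalty ∈ conditioning set.
  P3: blocked at fork node BrandLoyalty ∈ conditioning set.
  P4: blocked at fork node Seasonality ∈ conditioning set.
  P5: blocked at fork node Seasonality ∈ conditioning set.
  P6: blocked at fork node Seasonality ∈ conditioning set.
{BrandLoyalty, Seasonality} contains no descendant of Conversion and blocks every backdoor path.
Every element of {BrandLoyalty, Seasonality} is needed (dropping BrandLoyalty leaves P3 open; dropping Seasonality leaves P4 open), so no proper subset is valid.
Among all size-2 subsets of the eligible variables, only {BrandLoyalty, Seasonality} blocks every backdoor path, so it is the unique smallest valid adjustment set.

{BrandLoyalty, Seasonality}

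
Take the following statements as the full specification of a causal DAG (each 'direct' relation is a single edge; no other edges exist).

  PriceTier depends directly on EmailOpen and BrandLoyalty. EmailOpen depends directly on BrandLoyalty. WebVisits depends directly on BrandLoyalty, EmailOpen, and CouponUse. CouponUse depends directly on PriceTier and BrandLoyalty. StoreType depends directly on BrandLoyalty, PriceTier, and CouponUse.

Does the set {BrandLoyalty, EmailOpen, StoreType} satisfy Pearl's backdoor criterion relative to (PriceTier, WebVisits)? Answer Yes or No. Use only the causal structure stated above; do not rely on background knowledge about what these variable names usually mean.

Backdoor paths from PriceTier to WebVisits (paths whose first edge points into PriceTier):
  P1: PriceTier <- BrandLoyalty -> EmailOpen -> WebVisits
  P2: PriceTier <- BrandLoyalty -> CouponUse -> WebVisits
  P3: PriceTier <- BrandLoyalty -> WebVisits
  P4: PriceTier <- BrandLoyalty -> StoreType <- CouponUse -> WebVisits
  P5: PriceTier <- EmailOpen <- BrandLoyalty -> CouponUse -> WebVisits
  P6: PriceTier <- EmailOpen <- BrandLoyalty -> WebVisits
  P7: PriceTier <- EmailOpen <- BrandLoyalty -> StoreType <- CouponUse -> WebVisits
  P8: PriceTier <- EmailOpen -> WebVisits
Condition 1 (no descendant of PriceTier in the set): FAILS — StoreType is a descendant of PriceTier.
Condition 2 (every backdoor path blocked by {BrandLoyalty, EmailOpen, StoreType}):
  P1: blocked at fork node BrandLoyalty ∈ conditioning set.
  P2: blocked at fork node BrandLoyalty ∈ conditioning set.
  P3: blocked at fork node BrandLoyalty ∈ conditioning set.
  P4: blocked at fork node BrandLoyalty ∈ conditioning set.
  P5: blocked at chain node EmailOpen ∈ conditioning set.
  P6: blocked at chain node EmailOpen ∈ conditioning set.
  P7: blocked at chain node EmailOpen ∈ conditioning set.
  P8: blocked at fork node EmailOpen ∈ conditioning set.
{BrandLoyalty, EmailOpen, StoreType} does not satisfy the backdoor criterion.

No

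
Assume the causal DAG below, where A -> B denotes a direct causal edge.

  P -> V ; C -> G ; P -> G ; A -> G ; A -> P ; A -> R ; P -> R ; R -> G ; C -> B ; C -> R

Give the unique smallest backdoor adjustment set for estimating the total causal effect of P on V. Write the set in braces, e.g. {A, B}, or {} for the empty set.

Variables eligible for adjustment (non-descendants of P, excluding P and V): {A, B, C}.
Backdoor paths from P to V:
  (none)
With no backdoor paths the empty set already satisfies the criterion, and it is trivially minimal.

{}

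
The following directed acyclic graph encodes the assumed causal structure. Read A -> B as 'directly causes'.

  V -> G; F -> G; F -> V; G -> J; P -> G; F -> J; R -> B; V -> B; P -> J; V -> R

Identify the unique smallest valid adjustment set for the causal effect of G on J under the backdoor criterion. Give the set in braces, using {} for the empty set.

{F, P}

Variables eligible for adjustment (non-descendants of G, excluding G and J): {B, F, P, R, V}.
Backdoor paths from G to J:
  P1: G <- P -> J
  P2: G <- F -> J
  P3: G <- V <- F -> J
The empty set is not sufficient: P1 (G <- P -> J) has no collider blocking it and no conditioned non-collider, so it is open.
Try {F, P}:
  P1: blocked at fork node P ∈ conditioning set.
  P2: blocked at fork node F ∈ conditioning set.
  P3: blocked at fork node F ∈ conditioning set.
{F, P} contains no descendant of G and blocks every backdoor path.
Every element of {F, P} is needed (dropping F leaves P2 open; dropping P leaves P1 open), so no proper subset is valid.
Among all size-2 subsets of the eligible variables, only {F, P} blocks every backdoor path, so it is the unique smallest valid adjustment set.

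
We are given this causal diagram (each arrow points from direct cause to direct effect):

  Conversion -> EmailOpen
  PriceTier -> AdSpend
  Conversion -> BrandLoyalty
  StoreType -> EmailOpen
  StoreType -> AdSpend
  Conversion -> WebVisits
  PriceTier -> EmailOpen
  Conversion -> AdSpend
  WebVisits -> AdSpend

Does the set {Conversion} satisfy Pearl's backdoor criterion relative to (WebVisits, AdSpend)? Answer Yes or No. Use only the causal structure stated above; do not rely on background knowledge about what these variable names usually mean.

Backdoor paths from WebVisits to AdSpend (paths whose first edge points into WebVisits):
  P1: WebVisits <- Conversion -> EmailOpen <- StoreType -> AdSpend
  P2: WebVisits <- Conversion -> EmailOpen <- PriceTier -> AdSpend
  P3: WebVisits <- Conversion -> AdSpend
Condition 1 (no descendant of WebVisits in the set): holds — descendants of WebVisits are {AdSpend}; none are in {Conversion}.
Condition 2 (every backdoor path blocked by {Conversion}):
  P1: blocked at fork node Conversion ∈ conditioning set.
  P2: blocked at fork node Conversion ∈ conditioning set.
  P3: blocked at fork node Conversion ∈ conditioning set.
{Conversion} satisfies the backdoor criterion.

Yes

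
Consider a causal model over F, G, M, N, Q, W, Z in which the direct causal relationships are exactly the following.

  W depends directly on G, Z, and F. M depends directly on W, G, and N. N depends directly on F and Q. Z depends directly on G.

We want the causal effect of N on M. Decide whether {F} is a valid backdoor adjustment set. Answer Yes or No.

Yes

Backdoor paths from N to M (paths whose first edge points into N):
  P1: N <- F -> W <- G -> M
  P2: N <- F -> W <- Z <- G -> M
  P3: N <- F -> W -> M
Condition 1 (no descendant of N in the set): holds — descendants of N are {M}; none are in {F}.
Condition 2 (every backdoor path blocked by {F}):
  P1: blocked at fork node F ∈ conditioning set.
  P2: blocked at fork node F ∈ conditioning set.
  P3: blocked at fork node F ∈ conditioning set.
{F} satisfies the backdoor criterion.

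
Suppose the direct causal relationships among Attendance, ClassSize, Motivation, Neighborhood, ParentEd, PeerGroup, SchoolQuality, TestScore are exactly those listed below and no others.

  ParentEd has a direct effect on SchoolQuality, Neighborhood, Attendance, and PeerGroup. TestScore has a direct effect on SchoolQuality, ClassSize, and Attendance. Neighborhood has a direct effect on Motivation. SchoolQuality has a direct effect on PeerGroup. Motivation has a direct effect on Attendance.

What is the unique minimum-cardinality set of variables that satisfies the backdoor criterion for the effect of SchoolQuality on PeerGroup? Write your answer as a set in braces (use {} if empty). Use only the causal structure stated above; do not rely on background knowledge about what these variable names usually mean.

{ParentEd}

Variables eligible for adjustment (non-descendants of SchoolQuality, excluding SchoolQuality and PeerGroup): {Attendance, ClassSize, Motivation, Neighborhood, ParentEd, TestScore}.
Backdoor paths from SchoolQuality to PeerGroup:
  P1: SchoolQuality <- ParentEd -> PeerGroup
  P2: SchoolQuality <- TestScore -> Attendance <- ParentEd -> PeerGroup
  P3: SchoolQuality <- TestScore -> Attendance <- Motivation <- Neighborhood <- ParentEd -> PeerGroup
The empty set is not sufficient: P1 (SchoolQuality <- ParentEd -> PeerGroup) has no collider blocking it and no conditioned non-collider, so it is open.
Try {ParentEd}:
  P1: blocked at fork node ParentEd ∈ conditioning set.
  P2: blocked at collider Attendance (neither it nor any descendant is in the conditioning set).
  P3: blocked at collider Attendance (neither it nor any descendant is in the conditioning set).
{ParentEd} contains no descendant of SchoolQuality and blocks every backdoor path.
No other singleton works — e.g. {Neighborhood} leaves P1 open — so {ParentEd} is the unique smallest valid adjustment set.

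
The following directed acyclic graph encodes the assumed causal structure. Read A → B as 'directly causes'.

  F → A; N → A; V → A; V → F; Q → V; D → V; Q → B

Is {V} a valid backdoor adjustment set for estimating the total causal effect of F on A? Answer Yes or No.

Backdoor paths from F to A (paths whose first edge points into F):
  P1: F <- V -> A
Condition 1 (no descendant of F in the set): holds — descendants of F are {A}; none are in {V}.
Condition 2 (every backdoor path blocked by {V}):
  P1: blocked at fork node V ∈ conditioning set.
{V} satisfies the backdoor criterion.

Yes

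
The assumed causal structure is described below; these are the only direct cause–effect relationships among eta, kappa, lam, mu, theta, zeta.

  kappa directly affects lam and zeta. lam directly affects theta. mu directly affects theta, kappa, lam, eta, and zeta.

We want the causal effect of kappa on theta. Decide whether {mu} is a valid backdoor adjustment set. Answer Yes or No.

Backdoor paths from kappa to theta (paths whose first edge points into kappa):
  P1: kappa <- mu -> lam -> theta
  P2: kappa <- mu -> theta
Condition 1 (no descendant of kappa in the set): holds — descendants of kappa are {lam, theta, zeta}; none are in {mu}.
Condition 2 (every backdoor path blocked by {mu}):
  P1: blocked at fork node mu ∈ conditioning set.
  P2: blocked at fork node mu ∈ conditioning set.
{mu} satisfies the backdoor criterion.

Yes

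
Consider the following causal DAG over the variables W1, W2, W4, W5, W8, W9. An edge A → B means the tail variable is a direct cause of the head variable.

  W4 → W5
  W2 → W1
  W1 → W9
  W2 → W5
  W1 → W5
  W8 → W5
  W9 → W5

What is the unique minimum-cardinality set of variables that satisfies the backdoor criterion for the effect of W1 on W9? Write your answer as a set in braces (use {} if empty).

{}

Variables eligible for adjustment (non-descendants of W1, excluding W1 and W9): {W2, W4, W8}.
Backdoor paths from W1 to W9:
  P1: W1 <- W2 -> W5 <- W9
Each backdoor path contains an unconditioned collider, so every path is already blocked with the empty conditioning set:
  P1: blocked at collider W5 (neither it nor any descendant is in the conditioning set).
The empty set is therefore the unique smallest valid set.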